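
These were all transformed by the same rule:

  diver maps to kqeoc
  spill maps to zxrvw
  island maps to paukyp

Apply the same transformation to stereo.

zbnbpa

In diver: d→k is +7, i→q is +8, v→e is +9, e→o is +10 — the shift increases by 1 each position. The shift increases by 1 at each position, starting from +7: 7, 8, 9, ….
On stereo: s+7=z, t+8=b, e+9=n, r+10=b, e+11=p, o+12=a.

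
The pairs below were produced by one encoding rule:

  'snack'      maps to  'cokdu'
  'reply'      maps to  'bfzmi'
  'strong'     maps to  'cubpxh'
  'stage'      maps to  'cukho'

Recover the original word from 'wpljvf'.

mobile

Shifts by position in snack: pos 0: s→c (+10), pos 1: n→o (+1), pos 2: a→k (+10), pos 3: c→d (+1) — repeating every 2. It's a Vigenère-style cipher with numeric key [10,1]: position i shifts by key[i mod 2].
Decoding wpljvf: w−10=m, p−1=o, l−10=b, j−1=i, v−10=l, f−1=e.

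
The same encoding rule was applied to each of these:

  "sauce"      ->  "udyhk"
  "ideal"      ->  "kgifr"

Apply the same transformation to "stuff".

In sauce: s→u is +2, a→d is +3, u→y is +4, c→h is +5 — the shift increases by 1 each position. The shift increases by 1 at each position, starting from +2: 2, 3, 4, ….
For stuff: s+2=u, t+3=w, u+4=y, f+5=k, f+6=l.

uwykl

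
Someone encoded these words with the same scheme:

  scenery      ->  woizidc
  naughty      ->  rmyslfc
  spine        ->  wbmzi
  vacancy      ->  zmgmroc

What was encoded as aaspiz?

wooden

Shifts by position in scenery: pos 0: s→w (+4), pos 1: c→o (+12), pos 2: e→i (+4), pos 3: n→z (+12) — repeating every 2. A repeating key of period 2 is used — shifts +4, +12 over and over.
Decoding aaspiz: a−4=w, a−12=o, s−4=o, p−12=d, i−4=e, z−12=n.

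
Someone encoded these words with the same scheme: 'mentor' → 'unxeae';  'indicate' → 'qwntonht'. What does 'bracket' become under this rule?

jaknwrh

The shift increases by 1 at each position, starting from +8: 8, 9, 10, ….
Applying it to bracket: b+8=j, r+9=a, a+10=k, c+11=n, k+12=w, e+13=r, t+14=h.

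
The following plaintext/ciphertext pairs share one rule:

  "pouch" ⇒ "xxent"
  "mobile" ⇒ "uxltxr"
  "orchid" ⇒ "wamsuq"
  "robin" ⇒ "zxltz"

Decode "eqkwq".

Each letter shifts forward by (position + 8), i.e. 8, 9, 10, … — the shift grows by one for each successive letter.
Decoding eqkwq: e−8=w, q−9=h, k−10=a, w−11=l, q−12=e.

whale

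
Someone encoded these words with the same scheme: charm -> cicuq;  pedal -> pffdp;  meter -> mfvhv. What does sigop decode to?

In charm: c→c is +0, h→i is +1, a→c is +2, r→u is +3 — the shift increases by 1 each position. Letter i (0-indexed) is shifted by i+0, so successive shifts are 0, 1, 2, ….
Decoding sigop: s−0=s, i−1=h, g−2=e, o−3=l, p−4=l.

shell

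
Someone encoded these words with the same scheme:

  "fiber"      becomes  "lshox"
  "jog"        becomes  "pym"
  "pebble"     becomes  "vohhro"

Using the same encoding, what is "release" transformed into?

xorokyo

The shift depends on letter class: consonant f→l is +6, but vowel i→s is +10. The rule splits by letter class: vowels +10, consonants +6.
Applying it to release: r(cons)+6=x, e(vowel)+10=o, l(cons)+6=r, e(vowel)+10=o, a(vowel)+10=k, s(cons)+6=y, e(vowel)+10=o.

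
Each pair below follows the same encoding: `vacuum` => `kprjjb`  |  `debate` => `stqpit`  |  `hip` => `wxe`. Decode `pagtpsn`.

Compare letters: v→k is +15, a→p is +15, c→r is +15 — a constant shift. Every letter moves 15 places later in the alphabet, wrapping around z→a.
Decoding pagtpsn: p−15=a, a−15=l, g−15=r, t−15=e, p−15=a, s−15=d, n−15=y.

already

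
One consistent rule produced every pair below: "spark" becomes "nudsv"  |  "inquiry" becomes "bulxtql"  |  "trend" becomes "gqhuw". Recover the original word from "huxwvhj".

gesture

The output letters match the input read backwards, each shifted +3: spark reversed is kraps. The word is reversed, then every letter is shifted forward by 3.
Decoding huxwvhj: shift back: h−3=e, u−3=r, x−3=u, w−3=t, v−3=s, h−3=e, j−3=g → erutseg; then reverse → gesture.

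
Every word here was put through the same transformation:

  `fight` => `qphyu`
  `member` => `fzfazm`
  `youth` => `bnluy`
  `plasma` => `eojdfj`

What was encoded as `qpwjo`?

f(5)→q(16) and i(8)→p(15) fit y≡17x+9 (mod 26); the inverse of 17 mod 26 is 23. This is an affine cipher: with a=0,…,z=25, each position x becomes (17x+9) mod 26.
Reversing it on qpwjo: q(16)→23·(16−9)≡5=f; p(15)→23·(15−9)≡8=i; w(22)→23·(22−9)≡13=n; j(9)→23·(9−9)≡0=a; o(14)→23·(14−9)≡11=l (all mod 26).

final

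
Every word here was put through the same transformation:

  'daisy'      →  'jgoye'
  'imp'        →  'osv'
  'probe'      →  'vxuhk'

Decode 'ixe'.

cry

Compare letters: d→j is +6, a→g is +6, i→o is +6 — a constant shift. Each letter is shifted forward by 6 in the alphabet (a Caesar shift of +6).
Undoing it on ixe: i−6=c, x−6=r, e−6=y.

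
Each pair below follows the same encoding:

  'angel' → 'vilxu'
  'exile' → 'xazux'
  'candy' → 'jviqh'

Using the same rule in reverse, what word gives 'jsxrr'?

a(0)→v(21) and n(13)→i(8) fit y≡7x+21 (mod 26); the inverse of 7 mod 26 is 15. Each letter's alphabet position (a=0..z=25) is mapped through 7·x+21 mod 26 — an affine cipher.
Undoing it on jsxrr: j(9)→15·(9−21)≡2=c; s(18)→15·(18−21)≡7=h; x(23)→15·(23−21)≡4=e; r(17)→15·(17−21)≡18=s; r(17)→15·(17−21)≡18=s (all mod 26).

chess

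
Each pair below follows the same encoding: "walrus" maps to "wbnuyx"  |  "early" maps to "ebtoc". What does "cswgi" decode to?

Each letter shifts forward by its position index (0, 1, 2, …) — the shift grows by one for each successive letter.
Undoing it on cswgi: c−0=c, s−1=r, w−2=u, g−3=d, i−4=e.

crude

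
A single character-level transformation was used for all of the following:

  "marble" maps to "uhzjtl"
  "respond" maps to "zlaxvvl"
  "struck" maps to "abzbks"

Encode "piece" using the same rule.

xplkl

The rule splits by letter class: vowels +7, consonants +8.
Applying it to piece: p(cons)+8=x, i(vowel)+7=p, e(vowel)+7=l, c(cons)+8=k, e(vowel)+7=l.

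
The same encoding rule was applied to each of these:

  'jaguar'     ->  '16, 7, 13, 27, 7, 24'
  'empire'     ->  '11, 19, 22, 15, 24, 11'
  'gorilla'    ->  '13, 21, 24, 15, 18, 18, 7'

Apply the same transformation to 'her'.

14, 11, 24

j is letter #10 and maps to 16: an offset of 6. Letters become their 1-based position plus 6 (so a→7, b→8, …).
On her: h=8→14, e=5→11, r=18→24.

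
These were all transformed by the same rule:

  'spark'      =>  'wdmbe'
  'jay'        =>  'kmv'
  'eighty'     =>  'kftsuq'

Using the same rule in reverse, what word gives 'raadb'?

proof

The output letters match the input read backwards, each shifted +12: spark reversed is kraps. Read the word backwards and shift each letter +12.
Decoding raadb: shift back: r−12=f, a−12=o, a−12=o, d−12=r, b−12=p → foorp; then reverse → proof.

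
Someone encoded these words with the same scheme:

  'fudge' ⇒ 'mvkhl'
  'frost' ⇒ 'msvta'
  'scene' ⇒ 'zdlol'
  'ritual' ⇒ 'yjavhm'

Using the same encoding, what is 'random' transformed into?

ybuevn

Shifts by position in fudge: pos 0: f→m (+7), pos 1: u→v (+1), pos 2: d→k (+7), pos 3: g→h (+1) — repeating every 2. It's a Vigenère-style cipher with numeric key [7,1]: position i shifts by key[i mod 2].
Applying it to random: r+7=y, a+1=b, n+7=u, d+1=e, o+7=v, m+1=n.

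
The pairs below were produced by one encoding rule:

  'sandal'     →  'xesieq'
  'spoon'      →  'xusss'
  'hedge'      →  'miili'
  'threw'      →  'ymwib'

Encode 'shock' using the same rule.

Two shifts are in play — +4 for a/e/i/o/u, +5 for every other letter.
For shock: s(cons)+5=x, h(cons)+5=m, o(vowel)+4=s, c(cons)+5=h, k(cons)+5=p.

xmshp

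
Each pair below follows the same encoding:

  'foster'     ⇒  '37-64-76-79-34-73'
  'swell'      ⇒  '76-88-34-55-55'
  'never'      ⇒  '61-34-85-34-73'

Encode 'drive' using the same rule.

31-73-46-85-34

f(#6)→37 and o(#15)→64: differences scale by 3, so n = 3·pos + 19. With a=1..z=26, the number is 3·pos + 19.
Applying it to drive: d=4→31, r=18→73, i=9→46, v=22→85, e=5→34.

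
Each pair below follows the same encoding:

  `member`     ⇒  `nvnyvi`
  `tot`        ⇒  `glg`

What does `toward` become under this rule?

gldziw

Each pair mirrors across the alphabet (m↔n, e↔v, m↔n): positions sum to 25. This is the alphabet-reversal cipher (Atbash): a becomes z, b becomes y, etc.
On toward: t↔g, o↔l, w↔d, a↔z, r↔i, d↔w.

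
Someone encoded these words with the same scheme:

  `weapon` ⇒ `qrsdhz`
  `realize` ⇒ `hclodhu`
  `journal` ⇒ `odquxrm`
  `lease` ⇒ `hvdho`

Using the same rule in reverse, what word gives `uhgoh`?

elder

The word is reversed, then every letter is shifted forward by 3.
Undoing it on uhgoh: shift back: u−3=r, h−3=e, g−3=d, o−3=l, h−3=e → redle; then reverse → elder.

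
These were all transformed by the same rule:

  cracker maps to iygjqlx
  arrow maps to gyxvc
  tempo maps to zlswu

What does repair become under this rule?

xlvhoy

It's a Vigenère-style cipher with numeric key [6,7]: position i shifts by key[i mod 2].
For repair: r+6=x, e+7=l, p+6=v, a+7=h, i+6=o, r+7=y.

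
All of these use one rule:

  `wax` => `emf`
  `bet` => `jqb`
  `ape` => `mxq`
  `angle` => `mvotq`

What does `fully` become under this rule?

The shift depends on letter class: consonant w→e is +8, but vowel a→m is +12. Vowels shift forward by 12 and consonants shift forward by 8.
For fully: f(cons)+8=n, u(vowel)+12=g, l(cons)+8=t, l(cons)+8=t, y(cons)+8=g.

ngttg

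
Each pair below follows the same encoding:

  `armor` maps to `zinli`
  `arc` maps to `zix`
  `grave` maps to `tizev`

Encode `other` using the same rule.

This is the alphabet-reversal cipher (Atbash): a becomes z, b becomes y, etc.
For other: o↔l, t↔g, h↔s, e↔v, r↔i.

lgsvi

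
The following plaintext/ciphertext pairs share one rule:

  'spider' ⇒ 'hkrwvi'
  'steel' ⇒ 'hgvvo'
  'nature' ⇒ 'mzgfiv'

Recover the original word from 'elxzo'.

vocal

Each pair mirrors across the alphabet (s↔h, p↔k, i↔r): positions sum to 25. Letters are reflected about the middle of the alphabet (position → 25−position): Atbash.
Reversing it on elxzo: e↔v, l↔o, x↔c, z↔a, o↔l.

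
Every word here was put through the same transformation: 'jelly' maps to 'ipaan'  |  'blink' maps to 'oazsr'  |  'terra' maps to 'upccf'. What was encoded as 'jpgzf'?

j(9)→i(8) and e(4)→p(15) fit y≡9x+5 (mod 26); the inverse of 9 mod 26 is 3. Each letter's alphabet position (a=0..z=25) is mapped through 9·x+5 mod 26 — an affine cipher.
Decoding jpgzf: j(9)→3·(9−5)≡12=m; p(15)→3·(15−5)≡4=e; g(6)→3·(6−5)≡3=d; z(25)→3·(25−5)≡8=i; f(5)→3·(5−5)≡0=a (all mod 26).

media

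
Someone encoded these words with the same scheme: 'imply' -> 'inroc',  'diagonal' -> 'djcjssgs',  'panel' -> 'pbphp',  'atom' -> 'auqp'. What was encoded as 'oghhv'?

In imply: i→i is +0, m→n is +1, p→r is +2, l→o is +3 — the shift increases by 1 each position. Letter i (0-indexed) is shifted by i+0, so successive shifts are 0, 1, 2, ….
Undoing it on oghhv: o−0=o, g−1=f, h−2=f, h−3=e, v−4=r.

offer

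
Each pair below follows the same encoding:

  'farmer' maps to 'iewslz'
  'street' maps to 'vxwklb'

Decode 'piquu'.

In farmer: f→i is +3, a→e is +4, r→w is +5, m→s is +6 — the shift increases by 1 each position. Each letter shifts forward by (position + 3), i.e. 3, 4, 5, … — the shift grows by one for each successive letter.
Undoing it on piquu: p−3=m, i−4=e, q−5=l, u−6=o, u−7=n.

melon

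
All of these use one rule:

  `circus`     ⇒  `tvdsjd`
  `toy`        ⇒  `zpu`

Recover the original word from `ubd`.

The output letters match the input read backwards, each shifted +1: circus reversed is sucric. Two steps: reverse the string, then apply a Caesar shift of +1.
Decoding ubd: shift back: u−1=t, b−1=a, d−1=c → tac; then reverse → cat.

cat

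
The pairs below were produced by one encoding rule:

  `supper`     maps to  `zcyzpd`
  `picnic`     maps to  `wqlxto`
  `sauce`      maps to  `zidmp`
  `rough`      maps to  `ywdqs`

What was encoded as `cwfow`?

vowel

In supper: s→z is +7, u→c is +8, p→y is +9, p→z is +10 — the shift increases by 1 each position. Letter i (0-indexed) is shifted by i+7, so successive shifts are 7, 8, 9, ….
Undoing it on cwfow: c−7=v, w−8=o, f−9=w, o−10=e, w−11=l.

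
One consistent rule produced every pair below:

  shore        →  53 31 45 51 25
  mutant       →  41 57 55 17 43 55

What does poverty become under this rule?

47 45 59 25 51 55 65

Each letter becomes 2×(its alphabet position, a=1..z=26) + 15.
On poverty: p=16→47, o=15→45, v=22→59, e=5→25, r=18→51, t=20→55, y=25→65.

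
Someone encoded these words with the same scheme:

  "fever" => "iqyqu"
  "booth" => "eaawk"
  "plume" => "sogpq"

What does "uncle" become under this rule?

gqfoq

Two shifts are in play — +12 for a/e/i/o/u, +3 for every other letter.
Applying it to uncle: u(vowel)+12=g, n(cons)+3=q, c(cons)+3=f, l(cons)+3=o, e(vowel)+12=q.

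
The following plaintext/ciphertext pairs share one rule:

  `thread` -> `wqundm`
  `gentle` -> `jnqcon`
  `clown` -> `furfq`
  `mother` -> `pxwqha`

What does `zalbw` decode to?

wrist

Shifts by position in thread: pos 0: t→w (+3), pos 1: h→q (+9), pos 2: r→u (+3), pos 3: e→n (+9) — repeating every 2. It's a Vigenère-style cipher with numeric key [3,9]: position i shifts by key[i mod 2].
Decoding zalbw: z−3=w, a−9=r, l−3=i, b−9=s, w−3=t.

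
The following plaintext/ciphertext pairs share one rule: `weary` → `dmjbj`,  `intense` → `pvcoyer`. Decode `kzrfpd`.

driver

In weary: w→d is +7, e→m is +8, a→j is +9, r→b is +10 — the shift increases by 1 each position. Each letter shifts forward by (position + 7), i.e. 7, 8, 9, … — the shift grows by one for each successive letter.
Reversing it on kzrfpd: k−7=d, z−8=r, r−9=i, f−10=v, p−11=e, d−12=r.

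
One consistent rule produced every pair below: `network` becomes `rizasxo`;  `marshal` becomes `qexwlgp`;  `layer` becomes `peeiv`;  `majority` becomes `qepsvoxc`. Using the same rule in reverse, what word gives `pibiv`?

lever

Shifts by position in network: pos 0: n→r (+4), pos 1: e→i (+4), pos 2: t→z (+6), pos 3: w→a (+4), pos 4: o→s (+4), pos 5: r→x (+6) — repeating every 3. It's a Vigenère-style cipher with numeric key [4,4,6]: position i shifts by key[i mod 3].
Undoing it on pibiv: p−4=l, i−4=e, b−6=v, i−4=e, v−4=r.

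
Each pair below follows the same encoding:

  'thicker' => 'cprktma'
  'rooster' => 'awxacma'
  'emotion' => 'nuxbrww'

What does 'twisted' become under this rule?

Shifts by position in thicker: pos 0: t→c (+9), pos 1: h→p (+8), pos 2: i→r (+9), pos 3: c→k (+8) — repeating every 2. The shifts repeat in a cycle of length 2: positions 0,1,… shift by +9, +8, then the pattern repeats.
For twisted: t+9=c, w+8=e, i+9=r, s+8=a, t+9=c, e+8=m, d+9=m.

ceracmm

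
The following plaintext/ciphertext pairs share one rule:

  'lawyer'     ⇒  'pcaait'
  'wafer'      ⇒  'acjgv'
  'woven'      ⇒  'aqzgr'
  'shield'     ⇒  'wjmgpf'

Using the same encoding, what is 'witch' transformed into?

akxel

A repeating key of period 2 is used — shifts +4, +2 over and over.
For witch: w+4=a, i+2=k, t+4=x, c+2=e, h+4=l.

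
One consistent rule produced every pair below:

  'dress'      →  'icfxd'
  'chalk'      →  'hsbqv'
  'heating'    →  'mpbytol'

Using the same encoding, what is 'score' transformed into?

A repeating key of period 3 is used — shifts +5, +11, +1 over and over.
For score: s+5=x, c+11=n, o+1=p, r+5=w, e+11=p.

xnpwp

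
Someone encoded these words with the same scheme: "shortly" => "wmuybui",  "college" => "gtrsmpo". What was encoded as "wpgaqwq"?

Letter i (0-indexed) is shifted by i+4, so successive shifts are 4, 5, 6, ….
Reversing it on wpgaqwq: w−4=s, p−5=k, g−6=a, a−7=t, q−8=i, w−9=n, q−10=g.

skating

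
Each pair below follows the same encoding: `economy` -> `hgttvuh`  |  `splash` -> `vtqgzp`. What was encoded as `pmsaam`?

In economy: e→h is +3, c→g is +4, o→t is +5, n→t is +6 — the shift increases by 1 each position. The shift increases by 1 at each position, starting from +3: 3, 4, 5, ….
Reversing it on pmsaam: p−3=m, m−4=i, s−5=n, a−6=u, a−7=t, m−8=e.

minute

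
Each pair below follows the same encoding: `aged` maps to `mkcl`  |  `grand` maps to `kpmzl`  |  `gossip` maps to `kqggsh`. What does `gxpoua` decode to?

struck

a(0)→m(12) and g(6)→k(10) fit y≡17x+12 (mod 26); the inverse of 17 mod 26 is 23. Each letter's alphabet position (a=0..z=25) is mapped through 17·x+12 mod 26 — an affine cipher.
Decoding gxpoua: g(6)→23·(6−12)≡18=s; x(23)→23·(23−12)≡19=t; p(15)→23·(15−12)≡17=r; o(14)→23·(14−12)≡20=u; u(20)→23·(20−12)≡2=c; a(0)→23·(0−12)≡10=k (all mod 26).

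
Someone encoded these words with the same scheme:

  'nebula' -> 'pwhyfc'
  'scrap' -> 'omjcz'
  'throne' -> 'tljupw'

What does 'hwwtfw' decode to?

beetle

n(13)→p(15) and e(4)→w(22) fit y≡5x+2 (mod 26); the inverse of 5 mod 26 is 21. This is an affine cipher: with a=0,…,z=25, each position x becomes (5x+2) mod 26.
Undoing it on hwwtfw: h(7)→21·(7−2)≡1=b; w(22)→21·(22−2)≡4=e; w(22)→21·(22−2)≡4=e; t(19)→21·(19−2)≡19=t; f(5)→21·(5−2)≡11=l; w(22)→21·(22−2)≡4=e (all mod 26).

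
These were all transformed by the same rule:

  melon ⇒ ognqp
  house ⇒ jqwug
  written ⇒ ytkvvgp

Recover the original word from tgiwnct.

regular

Every letter moves 2 places later in the alphabet, wrapping around z→a.
Decoding tgiwnct: t−2=r, g−2=e, i−2=g, w−2=u, n−2=l, c−2=a, t−2=r.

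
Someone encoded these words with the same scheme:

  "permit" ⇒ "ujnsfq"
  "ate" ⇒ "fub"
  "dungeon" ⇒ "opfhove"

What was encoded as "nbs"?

ram

The output letters match the input read backwards, each shifted +1: permit reversed is timrep. Read the word backwards and shift each letter +1.
Reversing it on nbs: shift back: n−1=m, b−1=a, s−1=r → mar; then reverse → ram.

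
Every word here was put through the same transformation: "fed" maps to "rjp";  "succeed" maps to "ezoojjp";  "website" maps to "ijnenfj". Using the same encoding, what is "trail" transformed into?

fdfnx

Vowels shift forward by 5 and consonants shift forward by 12.
On trail: t(cons)+12=f, r(cons)+12=d, a(vowel)+5=f, i(vowel)+5=n, l(cons)+12=x.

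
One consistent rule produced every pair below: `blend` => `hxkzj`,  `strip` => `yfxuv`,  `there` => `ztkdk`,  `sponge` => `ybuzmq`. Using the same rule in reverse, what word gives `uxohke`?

olives

Shifts by position in blend: pos 0: b→h (+6), pos 1: l→x (+12), pos 2: e→k (+6), pos 3: n→z (+12) — repeating every 2. It's a Vigenère-style cipher with numeric key [6,12]: position i shifts by key[i mod 2].
Reversing it on uxohke: u−6=o, x−12=l, o−6=i, h−12=v, k−6=e, e−12=s.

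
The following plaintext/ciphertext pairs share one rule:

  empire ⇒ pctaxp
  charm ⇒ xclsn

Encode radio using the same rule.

ztolc

The output letters match the input read backwards, each shifted +11: empire reversed is eripme. The word is reversed, then every letter is shifted forward by 11.
Applying it to radio: reverse → oidar; then shift: o+11=z, i+11=t, d+11=o, a+11=l, r+11=c.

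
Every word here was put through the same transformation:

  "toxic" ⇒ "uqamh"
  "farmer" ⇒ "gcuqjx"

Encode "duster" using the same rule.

In toxic: t→u is +1, o→q is +2, x→a is +3, i→m is +4 — the shift increases by 1 each position. Letter i (0-indexed) is shifted by i+1, so successive shifts are 1, 2, 3, ….
Applying it to duster: d+1=e, u+2=w, s+3=v, t+4=x, e+5=j, r+6=x.

ewvxjx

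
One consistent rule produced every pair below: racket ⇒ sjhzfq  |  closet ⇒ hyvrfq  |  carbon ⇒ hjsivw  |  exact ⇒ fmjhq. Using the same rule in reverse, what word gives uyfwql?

r(17)→s(18) and a(0)→j(9) fit y≡25x+9 (mod 26); the inverse of 25 mod 26 is 25. This is an affine cipher: with a=0,…,z=25, each position x becomes (25x+9) mod 26.
Reversing it on uyfwql: u(20)→25·(20−9)≡15=p; y(24)→25·(24−9)≡11=l; f(5)→25·(5−9)≡4=e; w(22)→25·(22−9)≡13=n; q(16)→25·(16−9)≡19=t; l(11)→25·(11−9)≡24=y (all mod 26).

plenty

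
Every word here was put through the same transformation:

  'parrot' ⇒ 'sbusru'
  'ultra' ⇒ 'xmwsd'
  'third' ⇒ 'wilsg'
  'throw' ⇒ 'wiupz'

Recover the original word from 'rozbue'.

onward

A repeating key of period 2 is used — shifts +3, +1 over and over.
Reversing it on rozbue: r−3=o, o−1=n, z−3=w, b−1=a, u−3=r, e−1=d.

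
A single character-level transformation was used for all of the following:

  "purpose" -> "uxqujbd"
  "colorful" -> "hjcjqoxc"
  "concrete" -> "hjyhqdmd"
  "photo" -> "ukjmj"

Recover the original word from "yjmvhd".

notice

Each letter's alphabet position (a=0..z=25) is mapped through 11·x+11 mod 26 — an affine cipher.
Undoing it on yjmvhd: y(24)→19·(24−11)≡13=n; j(9)→19·(9−11)≡14=o; m(12)→19·(12−11)≡19=t; v(21)→19·(21−11)≡8=i; h(7)→19·(7−11)≡2=c; d(3)→19·(3−11)≡4=e (all mod 26).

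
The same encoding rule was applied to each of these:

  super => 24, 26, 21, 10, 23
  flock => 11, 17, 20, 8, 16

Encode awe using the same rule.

s is letter #19 and maps to 24: an offset of 5. Each letter is replaced by its alphabet position (a=1..z=26) + 5.
For awe: a=1→6, w=23→28, e=5→10.

6, 28, 10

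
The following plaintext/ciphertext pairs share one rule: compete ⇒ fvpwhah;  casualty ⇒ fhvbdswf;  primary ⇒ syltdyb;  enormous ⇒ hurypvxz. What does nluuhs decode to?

Shifts by position in compete: pos 0: c→f (+3), pos 1: o→v (+7), pos 2: m→p (+3), pos 3: p→w (+7) — repeating every 2. The shifts repeat in a cycle of length 2: positions 0,1,… shift by +3, +7, then the pattern repeats.
Undoing it on nluuhs: n−3=k, l−7=e, u−3=r, u−7=n, h−3=e, s−7=l.

kernel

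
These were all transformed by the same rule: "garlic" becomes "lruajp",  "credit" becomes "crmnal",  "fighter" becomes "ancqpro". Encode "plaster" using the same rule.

Read the word backwards and shift each letter +9.
Applying it to plaster: reverse → retsalp; then shift: r+9=a, e+9=n, t+9=c, s+9=b, a+9=j, l+9=u, p+9=y.

ancbjuy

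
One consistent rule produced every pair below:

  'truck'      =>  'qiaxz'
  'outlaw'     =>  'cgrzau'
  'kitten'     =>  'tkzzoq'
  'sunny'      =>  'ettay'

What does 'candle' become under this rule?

The output letters match the input read backwards, each shifted +6: truck reversed is kcurt. Read the word backwards and shift each letter +6.
For candle: reverse → eldnac; then shift: e+6=k, l+6=r, d+6=j, n+6=t, a+6=g, c+6=i.

krjtgi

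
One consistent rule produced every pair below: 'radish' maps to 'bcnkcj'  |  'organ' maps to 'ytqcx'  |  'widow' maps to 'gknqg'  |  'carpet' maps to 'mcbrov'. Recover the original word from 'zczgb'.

Shifts by position in radish: pos 0: r→b (+10), pos 1: a→c (+2), pos 2: d→n (+10), pos 3: i→k (+2) — repeating every 2. It's a Vigenère-style cipher with numeric key [10,2]: position i shifts by key[i mod 2].
Decoding zczgb: z−10=p, c−2=a, z−10=p, g−2=e, b−10=r.

paper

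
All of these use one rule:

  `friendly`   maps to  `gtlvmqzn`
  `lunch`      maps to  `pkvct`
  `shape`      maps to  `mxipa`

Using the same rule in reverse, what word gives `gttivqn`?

finally

The output letters match the input read backwards, each shifted +8: friendly reversed is yldneirf. Read the word backwards and shift each letter +8.
Undoing it on gttivqn: shift back: g−8=y, t−8=l, t−8=l, i−8=a, v−8=n, q−8=i, n−8=f → yllanif; then reverse → finally.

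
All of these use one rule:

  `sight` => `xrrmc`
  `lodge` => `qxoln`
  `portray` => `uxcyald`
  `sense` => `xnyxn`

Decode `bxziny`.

Shifts by position in sight: pos 0: s→x (+5), pos 1: i→r (+9), pos 2: g→r (+11), pos 3: h→m (+5), pos 4: t→c (+9) — repeating every 3. It's a Vigenère-style cipher with numeric key [5,9,11]: position i shifts by key[i mod 3].
Reversing it on bxziny: b−5=w, x−9=o, z−11=o, i−5=d, n−9=e, y−11=n.

wooden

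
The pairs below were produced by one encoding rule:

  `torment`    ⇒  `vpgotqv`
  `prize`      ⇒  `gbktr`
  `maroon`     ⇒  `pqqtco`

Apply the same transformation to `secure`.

gtwegu

The output letters match the input read backwards, each shifted +2: torment reversed is tnemrot. Read the word backwards and shift each letter +2.
Applying it to secure: reverse → eruces; then shift: e+2=g, r+2=t, u+2=w, c+2=e, e+2=g, s+2=u.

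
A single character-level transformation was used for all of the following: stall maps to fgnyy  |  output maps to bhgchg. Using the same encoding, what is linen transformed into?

Compare letters: s→f is +13, t→g is +13, a→n is +13 — a constant shift. Every letter moves 13 places later in the alphabet, wrapping around z→a.
Applying it to linen: l+13=y, i+13=v, n+13=a, e+13=r, n+13=a.

yvara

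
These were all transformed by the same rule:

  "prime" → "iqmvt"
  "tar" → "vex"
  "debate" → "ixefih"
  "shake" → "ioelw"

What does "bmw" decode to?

six

The output letters match the input read backwards, each shifted +4: prime reversed is emirp. The word is reversed, then every letter is shifted forward by 4.
Reversing it on bmw: shift back: b−4=x, m−4=i, w−4=s → xis; then reverse → six.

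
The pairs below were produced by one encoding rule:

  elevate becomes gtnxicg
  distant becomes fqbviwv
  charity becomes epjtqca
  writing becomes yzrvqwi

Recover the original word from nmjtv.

Shifts by position in elevate: pos 0: e→g (+2), pos 1: l→t (+8), pos 2: e→n (+9), pos 3: v→x (+2), pos 4: a→i (+8), pos 5: t→c (+9) — repeating every 3. The shifts repeat in a cycle of length 3: positions 0,1,… shift by +2, +8, +9, then the pattern repeats.
Reversing it on nmjtv: n−2=l, m−8=e, j−9=a, t−2=r, v−8=n.

learn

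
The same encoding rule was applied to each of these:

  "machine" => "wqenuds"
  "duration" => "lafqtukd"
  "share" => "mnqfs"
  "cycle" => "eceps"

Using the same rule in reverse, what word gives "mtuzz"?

m(12)→w(22) and a(0)→q(16) fit y≡7x+16 (mod 26); the inverse of 7 mod 26 is 15. This is an affine cipher: with a=0,…,z=25, each position x becomes (7x+16) mod 26.
Decoding mtuzz: m(12)→15·(12−16)≡18=s; t(19)→15·(19−16)≡19=t; u(20)→15·(20−16)≡8=i; z(25)→15·(25−16)≡5=f; z(25)→15·(25−16)≡5=f (all mod 26).

stiff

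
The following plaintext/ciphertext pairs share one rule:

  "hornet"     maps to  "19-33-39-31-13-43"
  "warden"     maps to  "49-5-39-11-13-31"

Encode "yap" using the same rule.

h(#8)→19 and o(#15)→33: differences scale by 2, so n = 2·pos + 3. With a=1..z=26, the number is 2·pos + 3.
For yap: y=25→53, a=1→5, p=16→35.

53-5-35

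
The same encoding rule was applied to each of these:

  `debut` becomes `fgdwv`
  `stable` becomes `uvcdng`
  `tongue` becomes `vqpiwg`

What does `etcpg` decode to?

crane

Compare letters: d→f is +2, e→g is +2, b→d is +2 — a constant shift. It's a constant shift of +2 (ROT2).
Reversing it on etcpg: e−2=c, t−2=r, c−2=a, p−2=n, g−2=e.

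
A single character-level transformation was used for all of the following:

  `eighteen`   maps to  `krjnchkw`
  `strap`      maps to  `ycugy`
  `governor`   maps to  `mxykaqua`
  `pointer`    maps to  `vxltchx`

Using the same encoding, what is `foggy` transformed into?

lxjmh

It's a Vigenère-style cipher with numeric key [6,9,3]: position i shifts by key[i mod 3].
For foggy: f+6=l, o+9=x, g+3=j, g+6=m, y+9=h.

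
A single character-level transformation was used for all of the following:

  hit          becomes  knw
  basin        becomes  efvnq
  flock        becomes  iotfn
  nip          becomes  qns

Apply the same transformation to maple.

Vowels shift forward by 5 and consonants shift forward by 3.
On maple: m(cons)+3=p, a(vowel)+5=f, p(cons)+3=s, l(cons)+3=o, e(vowel)+5=j.

pfsoj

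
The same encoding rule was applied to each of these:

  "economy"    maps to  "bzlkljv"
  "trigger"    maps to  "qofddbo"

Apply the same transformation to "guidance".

Compare letters: e→b is +23, c→z is +23, o→l is +23 — a constant shift. Every letter moves 23 places later in the alphabet, wrapping around z→a.
On guidance: g+23=d, u+23=r, i+23=f, d+23=a, a+23=x, n+23=k, c+23=z, e+23=b.

drfaxkzb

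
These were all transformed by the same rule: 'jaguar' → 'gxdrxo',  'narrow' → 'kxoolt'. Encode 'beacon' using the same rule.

Compare letters: j→g is +23, a→x is +23, g→d is +23 — a constant shift. It's a constant shift of +23 (ROT23).
For beacon: b+23=y, e+23=b, a+23=x, c+23=z, o+23=l, n+23=k.

ybxzlk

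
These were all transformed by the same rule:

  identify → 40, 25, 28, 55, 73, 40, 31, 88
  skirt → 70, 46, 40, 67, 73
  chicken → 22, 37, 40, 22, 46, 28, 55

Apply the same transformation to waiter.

82, 16, 40, 73, 28, 67

With a=1..z=26, the number is 3·pos + 13.
On waiter: w=23→82, a=1→16, i=9→40, t=20→73, e=5→28, r=18→67.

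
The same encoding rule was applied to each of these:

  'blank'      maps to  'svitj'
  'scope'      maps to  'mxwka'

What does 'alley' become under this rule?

The output letters match the input read backwards, each shifted +8: blank reversed is knalb. Two steps: reverse the string, then apply a Caesar shift of +8.
On alley: reverse → yella; then shift: y+8=g, e+8=m, l+8=t, l+8=t, a+8=i.

gmtti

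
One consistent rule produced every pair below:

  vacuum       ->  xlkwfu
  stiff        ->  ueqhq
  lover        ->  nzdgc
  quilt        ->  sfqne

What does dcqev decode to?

brick

Shifts by position in vacuum: pos 0: v→x (+2), pos 1: a→l (+11), pos 2: c→k (+8), pos 3: u→w (+2), pos 4: u→f (+11), pos 5: m→u (+8) — repeating every 3. A repeating key of period 3 is used — shifts +2, +11, +8 over and over.
Decoding dcqev: d−2=b, c−11=r, q−8=i, e−2=c, v−11=k.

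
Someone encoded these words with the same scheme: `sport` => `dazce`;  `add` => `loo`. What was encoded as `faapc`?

Compare letters: s→d is +11, p→a is +11, o→z is +11 — a constant shift. Each letter is shifted forward by 11 in the alphabet (a Caesar shift of +11).
Decoding faapc: f−11=u, a−11=p, a−11=p, p−11=e, c−11=r.

upper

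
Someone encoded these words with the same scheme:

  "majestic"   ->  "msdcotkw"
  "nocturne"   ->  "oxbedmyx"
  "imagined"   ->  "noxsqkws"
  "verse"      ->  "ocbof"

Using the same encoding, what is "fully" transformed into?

Two steps: reverse the string, then apply a Caesar shift of +10.
On fully: reverse → ylluf; then shift: y+10=i, l+10=v, l+10=v, u+10=e, f+10=p.

ivvep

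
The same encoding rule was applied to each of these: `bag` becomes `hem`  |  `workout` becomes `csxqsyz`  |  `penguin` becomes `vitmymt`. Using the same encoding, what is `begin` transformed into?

The shift depends on letter class: consonant b→h is +6, but vowel a→e is +4. Two shifts are in play — +4 for a/e/i/o/u, +6 for every other letter.
For begin: b(cons)+6=h, e(vowel)+4=i, g(cons)+6=m, i(vowel)+4=m, n(cons)+6=t.

himmt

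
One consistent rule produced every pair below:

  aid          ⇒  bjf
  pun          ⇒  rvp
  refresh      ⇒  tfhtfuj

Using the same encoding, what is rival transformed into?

tjxbn

Two shifts are in play — +1 for a/e/i/o/u, +2 for every other letter.
On rival: r(cons)+2=t, i(vowel)+1=j, v(cons)+2=x, a(vowel)+1=b, l(cons)+2=n.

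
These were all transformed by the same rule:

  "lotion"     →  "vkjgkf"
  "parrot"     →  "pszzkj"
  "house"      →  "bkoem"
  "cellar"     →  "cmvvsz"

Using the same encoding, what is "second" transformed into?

l(11)→v(21) and o(14)→k(10) fit y≡5x+18 (mod 26); the inverse of 5 mod 26 is 21. This is an affine cipher: with a=0,…,z=25, each position x becomes (5x+18) mod 26.
For second: s(18)→5·18+18≡4=e; e(4)→5·4+18≡12=m; c(2)→5·2+18≡2=c; o(14)→5·14+18≡10=k; n(13)→5·13+18≡5=f; d(3)→5·3+18≡7=h (all mod 26).

emckfh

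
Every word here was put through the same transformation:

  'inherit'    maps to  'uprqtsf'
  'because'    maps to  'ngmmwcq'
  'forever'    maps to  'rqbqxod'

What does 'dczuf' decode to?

Shifts by position in inherit: pos 0: i→u (+12), pos 1: n→p (+2), pos 2: h→r (+10), pos 3: e→q (+12), pos 4: r→t (+2), pos 5: i→s (+10) — repeating every 3. The shifts repeat in a cycle of length 3: positions 0,1,… shift by +12, +2, +10, then the pattern repeats.
Undoing it on dczuf: d−12=r, c−2=a, z−10=p, u−12=i, f−2=d.

rapid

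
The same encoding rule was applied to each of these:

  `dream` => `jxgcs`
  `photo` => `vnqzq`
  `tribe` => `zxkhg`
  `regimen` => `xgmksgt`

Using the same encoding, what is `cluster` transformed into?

The shift depends on letter class: consonant d→j is +6, but vowel e→g is +2. Vowels shift forward by 2 and consonants shift forward by 6.
Applying it to cluster: c(cons)+6=i, l(cons)+6=r, u(vowel)+2=w, s(cons)+6=y, t(cons)+6=z, e(vowel)+2=g, r(cons)+6=x.

irwyzgx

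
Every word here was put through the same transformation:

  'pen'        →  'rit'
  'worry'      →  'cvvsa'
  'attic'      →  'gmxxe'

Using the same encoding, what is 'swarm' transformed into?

The output letters match the input read backwards, each shifted +4: pen reversed is nep. The word is reversed, then every letter is shifted forward by 4.
For swarm: reverse → mraws; then shift: m+4=q, r+4=v, a+4=e, w+4=a, s+4=w.

qveaw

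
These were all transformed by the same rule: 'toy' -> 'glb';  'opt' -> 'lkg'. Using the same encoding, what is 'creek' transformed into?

Each pair mirrors across the alphabet (t↔g, o↔l, y↔b): positions sum to 25. This is the alphabet-reversal cipher (Atbash): a becomes z, b becomes y, etc.
On creek: c↔x, r↔i, e↔v, e↔v, k↔p.

xivvp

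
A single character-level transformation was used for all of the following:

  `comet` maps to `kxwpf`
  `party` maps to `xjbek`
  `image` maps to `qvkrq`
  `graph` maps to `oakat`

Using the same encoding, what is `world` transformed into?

exbwp

In comet: c→k is +8, o→x is +9, m→w is +10, e→p is +11 — the shift increases by 1 each position. Each letter shifts forward by (position + 8), i.e. 8, 9, 10, … — the shift grows by one for each successive letter.
On world: w+8=e, o+9=x, r+10=b, l+11=w, d+12=p.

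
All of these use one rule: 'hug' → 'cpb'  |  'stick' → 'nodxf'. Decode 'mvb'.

Compare letters: h→c is +21, u→p is +21, g→b is +21 — a constant shift. This is a Caesar cipher with shift 21.
Undoing it on mvb: m−21=r, v−21=a, b−21=g.

rag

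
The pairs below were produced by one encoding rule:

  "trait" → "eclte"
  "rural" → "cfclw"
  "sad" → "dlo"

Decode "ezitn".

Compare letters: t→e is +11, r→c is +11, a→l is +11 — a constant shift. It's a constant shift of +11 (ROT11).
Decoding ezitn: e−11=t, z−11=o, i−11=x, t−11=i, n−11=c.

toxic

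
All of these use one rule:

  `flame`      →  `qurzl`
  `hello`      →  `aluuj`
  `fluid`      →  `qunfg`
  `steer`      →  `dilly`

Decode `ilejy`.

tenor

f(5)→q(16) and l(11)→u(20) fit y≡5x+17 (mod 26); the inverse of 5 mod 26 is 21. This is an affine cipher: with a=0,…,z=25, each position x becomes (5x+17) mod 26.
Undoing it on ilejy: i(8)→21·(8−17)≡19=t; l(11)→21·(11−17)≡4=e; e(4)→21·(4−17)≡13=n; j(9)→21·(9−17)≡14=o; y(24)→21·(24−17)≡17=r (all mod 26).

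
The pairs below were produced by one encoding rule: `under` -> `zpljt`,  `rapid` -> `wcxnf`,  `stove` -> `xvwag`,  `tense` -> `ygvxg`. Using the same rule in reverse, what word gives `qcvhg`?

lance

Shifts by position in under: pos 0: u→z (+5), pos 1: n→p (+2), pos 2: d→l (+8), pos 3: e→j (+5), pos 4: r→t (+2) — repeating every 3. The shifts repeat in a cycle of length 3: positions 0,1,… shift by +5, +2, +8, then the pattern repeats.
Undoing it on qcvhg: q−5=l, c−2=a, v−8=n, h−5=c, g−2=e.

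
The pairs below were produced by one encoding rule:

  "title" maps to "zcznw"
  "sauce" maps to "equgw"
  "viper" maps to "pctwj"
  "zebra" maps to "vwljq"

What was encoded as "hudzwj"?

hunter

Treating letters as 0–25, the rule is x ↦ 21x + 16 (mod 26).
Decoding hudzwj: h(7)→5·(7−16)≡7=h; u(20)→5·(20−16)≡20=u; d(3)→5·(3−16)≡13=n; z(25)→5·(25−16)≡19=t; w(22)→5·(22−16)≡4=e; j(9)→5·(9−16)≡17=r (all mod 26).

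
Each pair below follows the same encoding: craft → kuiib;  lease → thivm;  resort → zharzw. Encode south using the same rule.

arcwp

Shifts by position in craft: pos 0: c→k (+8), pos 1: r→u (+3), pos 2: a→i (+8), pos 3: f→i (+3) — repeating every 2. It's a Vigenère-style cipher with numeric key [8,3]: position i shifts by key[i mod 2].
For south: s+8=a, o+3=r, u+8=c, t+3=w, h+8=p.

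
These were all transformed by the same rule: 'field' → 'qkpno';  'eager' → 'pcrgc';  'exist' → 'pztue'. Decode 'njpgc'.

cheer

Shifts by position in field: pos 0: f→q (+11), pos 1: i→k (+2), pos 2: e→p (+11), pos 3: l→n (+2) — repeating every 2. The shifts repeat in a cycle of length 2: positions 0,1,… shift by +11, +2, then the pattern repeats.
Reversing it on njpgc: n−11=c, j−2=h, p−11=e, g−2=e, c−11=r.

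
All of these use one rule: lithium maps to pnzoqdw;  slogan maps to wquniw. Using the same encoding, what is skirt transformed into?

wpoyb

Each letter shifts forward by (position + 4), i.e. 4, 5, 6, … — the shift grows by one for each successive letter.
Applying it to skirt: s+4=w, k+5=p, i+6=o, r+7=y, t+8=b.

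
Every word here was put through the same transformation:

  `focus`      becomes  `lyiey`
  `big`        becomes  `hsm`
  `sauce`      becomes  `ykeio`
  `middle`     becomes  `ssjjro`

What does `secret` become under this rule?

The shift depends on letter class: consonant f→l is +6, but vowel o→y is +10. Two shifts are in play — +10 for a/e/i/o/u, +6 for every other letter.
For secret: s(cons)+6=y, e(vowel)+10=o, c(cons)+6=i, r(cons)+6=x, e(vowel)+10=o, t(cons)+6=z.

yoixoz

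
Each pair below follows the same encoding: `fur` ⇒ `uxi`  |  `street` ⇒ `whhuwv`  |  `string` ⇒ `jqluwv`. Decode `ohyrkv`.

shovel

The output letters match the input read backwards, each shifted +3: fur reversed is ruf. Read the word backwards and shift each letter +3.
Undoing it on ohyrkv: shift back: o−3=l, h−3=e, y−3=v, r−3=o, k−3=h, v−3=s → levohs; then reverse → shovel.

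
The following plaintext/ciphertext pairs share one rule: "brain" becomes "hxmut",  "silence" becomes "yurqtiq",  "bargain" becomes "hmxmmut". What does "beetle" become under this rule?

The shift depends on letter class: consonant b→h is +6, but vowel a→m is +12. The rule splits by letter class: vowels +12, consonants +6.
For beetle: b(cons)+6=h, e(vowel)+12=q, e(vowel)+12=q, t(cons)+6=z, l(cons)+6=r, e(vowel)+12=q.

hqqzrq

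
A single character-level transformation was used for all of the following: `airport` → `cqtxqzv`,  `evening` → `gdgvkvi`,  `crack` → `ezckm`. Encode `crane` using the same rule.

ezcvg

The shifts repeat in a cycle of length 2: positions 0,1,… shift by +2, +8, then the pattern repeats.
For crane: c+2=e, r+8=z, a+2=c, n+8=v, e+2=g.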